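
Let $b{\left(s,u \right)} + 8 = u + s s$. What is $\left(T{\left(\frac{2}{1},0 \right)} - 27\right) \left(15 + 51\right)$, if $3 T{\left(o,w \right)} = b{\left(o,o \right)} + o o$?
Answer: $-1738$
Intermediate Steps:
$b{\left(s,u \right)} = -8 + u + s^{2}$ ($b{\left(s,u \right)} = -8 + \left(u + s s\right) = -8 + \left(u + s^{2}\right) = -8 + u + s^{2}$)
$T{\left(o,w \right)} = - \frac{8}{3} + \frac{o}{3} + \frac{2 o^{2}}{3}$ ($T{\left(o,w \right)} = \frac{\left(-8 + o + o^{2}\right) + o o}{3} = \frac{\left(-8 + o + o^{2}\right) + o^{2}}{3} = \frac{-8 + o + 2 o^{2}}{3} = - \frac{8}{3} + \frac{o}{3} + \frac{2 o^{2}}{3}$)
$\left(T{\left(\frac{2}{1},0 \right)} - 27\right) \left(15 + 51\right) = \left(\left(- \frac{8}{3} + \frac{2 \cdot 1^{-1}}{3} + \frac{2 \left(\frac{2}{1}\right)^{2}}{3}\right) - 27\right) \left(15 + 51\right) = \left(\left(- \frac{8}{3} + \frac{2 \cdot 1}{3} + \frac{2 \left(2 \cdot 1\right)^{2}}{3}\right) - 27\right) 66 = \left(\left(- \frac{8}{3} + \frac{1}{3} \cdot 2 + \frac{2 \cdot 2^{2}}{3}\right) - 27\right) 66 = \left(\left(- \frac{8}{3} + \frac{2}{3} + \frac{2}{3} \cdot 4\right) - 27\right) 66 = \left(\left(- \frac{8}{3} + \frac{2}{3} + \frac{8}{3}\right) - 27\right) 66 = \left(\frac{2}{3} - 27\right) 66 = \left(- \frac{79}{3}\right) 66 = -1738$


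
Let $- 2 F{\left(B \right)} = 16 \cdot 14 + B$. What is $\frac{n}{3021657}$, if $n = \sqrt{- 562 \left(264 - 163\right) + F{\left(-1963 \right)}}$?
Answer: $\frac{i \sqrt{223570}}{6043314} \approx 7.8241 \cdot 10^{-5} i$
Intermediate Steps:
$F{\left(B \right)} = -112 - \frac{B}{2}$ ($F{\left(B \right)} = - \frac{16 \cdot 14 + B}{2} = - \frac{224 + B}{2} = -112 - \frac{B}{2}$)
$n = \frac{i \sqrt{223570}}{2}$ ($n = \sqrt{- 562 \left(264 - 163\right) - - \frac{1739}{2}} = \sqrt{\left(-562\right) 101 + \left(-112 + \frac{1963}{2}\right)} = \sqrt{-56762 + \frac{1739}{2}} = \sqrt{- \frac{111785}{2}} = \frac{i \sqrt{223570}}{2} \approx 236.42 i$)
$\frac{n}{3021657} = \frac{\frac{1}{2} i \sqrt{223570}}{3021657} = \frac{i \sqrt{223570}}{2} \cdot \frac{1}{3021657} = \frac{i \sqrt{223570}}{6043314}$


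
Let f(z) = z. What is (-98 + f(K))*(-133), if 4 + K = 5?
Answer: 12901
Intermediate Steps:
K = 1 (K = -4 + 5 = 1)
(-98 + f(K))*(-133) = (-98 + 1)*(-133) = -97*(-133) = 12901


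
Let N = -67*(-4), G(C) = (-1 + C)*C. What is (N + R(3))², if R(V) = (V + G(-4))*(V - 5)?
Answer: 49284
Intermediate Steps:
G(C) = C*(-1 + C)
N = 268
R(V) = (-5 + V)*(20 + V) (R(V) = (V - 4*(-1 - 4))*(V - 5) = (V - 4*(-5))*(-5 + V) = (V + 20)*(-5 + V) = (20 + V)*(-5 + V) = (-5 + V)*(20 + V))
(N + R(3))² = (268 + (-100 + 3² + 15*3))² = (268 + (-100 + 9 + 45))² = (268 - 46)² = 222² = 49284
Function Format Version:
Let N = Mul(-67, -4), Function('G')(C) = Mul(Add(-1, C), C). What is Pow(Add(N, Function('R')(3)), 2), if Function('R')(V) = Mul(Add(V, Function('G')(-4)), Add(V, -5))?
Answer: 49284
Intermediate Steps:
Function('G')(C) = Mul(C, Add(-1, C))
N = 268
Function('R')(V) = Mul(Add(-5, V), Add(20, V)) (Function('R')(V) = Mul(Add(V, Mul(-4, Add(-1, -4))), Add(V, -5)) = Mul(Add(V, Mul(-4, -5)), Add(-5, V)) = Mul(Add(V, 20), Add(-5, V)) = Mul(Add(20, V), Add(-5, V)) = Mul(Add(-5, V), Add(20, V)))
Pow(Add(N, Function('R')(3)), 2) = Pow(Add(268, Add(-100, Pow(3, 2), Mul(15, 3))), 2) = Pow(Add(268, Add(-100, 9, 45)), 2) = Pow(Add(268, -46), 2) = Pow(222, 2) = 49284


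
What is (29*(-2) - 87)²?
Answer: 21025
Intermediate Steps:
(29*(-2) - 87)² = (-58 - 87)² = (-145)² = 21025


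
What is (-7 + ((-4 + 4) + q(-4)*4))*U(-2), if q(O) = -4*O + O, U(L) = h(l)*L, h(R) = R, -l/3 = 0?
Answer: 0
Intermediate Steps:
l = 0 (l = -3*0 = 0)
U(L) = 0 (U(L) = 0*L = 0)
q(O) = -3*O
(-7 + ((-4 + 4) + q(-4)*4))*U(-2) = (-7 + ((-4 + 4) - 3*(-4)*4))*0 = (-7 + (0 + 12*4))*0 = (-7 + (0 + 48))*0 = (-7 + 48)*0 = 41*0 = 0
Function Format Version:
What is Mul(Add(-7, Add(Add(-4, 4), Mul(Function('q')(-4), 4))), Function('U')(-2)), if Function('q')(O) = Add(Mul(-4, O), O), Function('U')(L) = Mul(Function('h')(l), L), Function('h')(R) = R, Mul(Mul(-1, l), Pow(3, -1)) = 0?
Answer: 0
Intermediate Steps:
l = 0 (l = Mul(-3, 0) = 0)
Function('U')(L) = 0 (Function('U')(L) = Mul(0, L) = 0)
Function('q')(O) = Mul(-3, O)
Mul(Add(-7, Add(Add(-4, 4), Mul(Function('q')(-4), 4))), Function('U')(-2)) = Mul(Add(-7, Add(Add(-4, 4), Mul(Mul(-3, -4), 4))), 0) = Mul(Add(-7, Add(0, Mul(12, 4))), 0) = Mul(Add(-7, Add(0, 48)), 0) = Mul(Add(-7, 48), 0) = Mul(41, 0) = 0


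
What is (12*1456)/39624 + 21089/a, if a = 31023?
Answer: 4415591/3939921 ≈ 1.1207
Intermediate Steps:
(12*1456)/39624 + 21089/a = (12*1456)/39624 + 21089/31023 = 17472*(1/39624) + 21089*(1/31023) = 56/127 + 21089/31023 = 4415591/3939921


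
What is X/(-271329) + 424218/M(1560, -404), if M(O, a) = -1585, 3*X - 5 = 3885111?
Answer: -351465846026/1290169395 ≈ -272.42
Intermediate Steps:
X = 3885116/3 (X = 5/3 + (⅓)*3885111 = 5/3 + 1295037 = 3885116/3 ≈ 1.2950e+6)
X/(-271329) + 424218/M(1560, -404) = (3885116/3)/(-271329) + 424218/(-1585) = (3885116/3)*(-1/271329) + 424218*(-1/1585) = -3885116/813987 - 424218/1585 = -351465846026/1290169395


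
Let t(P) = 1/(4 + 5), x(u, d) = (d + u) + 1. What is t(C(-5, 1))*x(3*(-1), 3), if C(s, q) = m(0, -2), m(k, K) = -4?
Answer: ⅑ ≈ 0.11111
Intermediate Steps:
x(u, d) = 1 + d + u
C(s, q) = -4
t(P) = ⅑ (t(P) = 1/9 = ⅑)
t(C(-5, 1))*x(3*(-1), 3) = (1 + 3 + 3*(-1))/9 = (1 + 3 - 3)/9 = (⅑)*1 = ⅑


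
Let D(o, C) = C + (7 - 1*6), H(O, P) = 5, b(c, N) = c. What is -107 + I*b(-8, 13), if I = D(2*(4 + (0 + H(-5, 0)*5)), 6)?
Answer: -163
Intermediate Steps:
D(o, C) = 1 + C (D(o, C) = C + (7 - 6) = C + 1 = 1 + C)
I = 7 (I = 1 + 6 = 7)
-107 + I*b(-8, 13) = -107 + 7*(-8) = -107 - 56 = -163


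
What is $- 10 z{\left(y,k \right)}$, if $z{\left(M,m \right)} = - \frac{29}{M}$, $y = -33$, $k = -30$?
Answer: $- \frac{290}{33} \approx -8.7879$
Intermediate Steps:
$- 10 z{\left(y,k \right)} = - 10 \left(- \frac{29}{-33}\right) = - 10 \left(\left(-29\right) \left(- \frac{1}{33}\right)\right) = \left(-10\right) \frac{29}{33} = - \frac{290}{33}$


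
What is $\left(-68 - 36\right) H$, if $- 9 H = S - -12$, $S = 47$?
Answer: $\frac{6136}{9} \approx 681.78$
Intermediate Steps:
$H = - \frac{59}{9}$ ($H = - \frac{47 - -12}{9} = - \frac{47 + 12}{9} = \left(- \frac{1}{9}\right) 59 = - \frac{59}{9} \approx -6.5556$)
$\left(-68 - 36\right) H = \left(-68 - 36\right) \left(- \frac{59}{9}\right) = \left(-104\right) \left(- \frac{59}{9}\right) = \frac{6136}{9}$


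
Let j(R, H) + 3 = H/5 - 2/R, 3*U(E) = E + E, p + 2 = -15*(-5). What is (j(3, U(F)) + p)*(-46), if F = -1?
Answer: -15916/5 ≈ -3183.2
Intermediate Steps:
p = 73 (p = -2 - 15*(-5) = -2 + 75 = 73)
U(E) = 2*E/3 (U(E) = (E + E)/3 = (2*E)/3 = 2*E/3)
j(R, H) = -3 - 2/R + H/5 (j(R, H) = -3 + (H/5 - 2/R) = -3 + (-2/R + H/5) = -3 - 2/R + H/5)
(j(3, U(F)) + p)*(-46) = ((-3 - 2/3 + ((⅔)*(-1))/5) + 73)*(-46) = ((-3 - 2*⅓ + (⅕)*(-⅔)) + 73)*(-46) = ((-3 - ⅔ - 2/15) + 73)*(-46) = (-19/5 + 73)*(-46) = (346/5)*(-46) = -15916/5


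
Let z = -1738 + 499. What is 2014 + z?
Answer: 775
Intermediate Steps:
z = -1239
2014 + z = 2014 - 1239 = 775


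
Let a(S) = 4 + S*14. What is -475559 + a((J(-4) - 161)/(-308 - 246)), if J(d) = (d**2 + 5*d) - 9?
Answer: -131727517/277 ≈ -4.7555e+5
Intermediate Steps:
J(d) = -9 + d**2 + 5*d
a(S) = 4 + 14*S
-475559 + a((J(-4) - 161)/(-308 - 246)) = -475559 + (4 + 14*(((-9 + (-4)**2 + 5*(-4)) - 161)/(-308 - 246))) = -475559 + (4 + 14*(((-9 + 16 - 20) - 161)/(-554))) = -475559 + (4 + 14*((-13 - 161)*(-1/554))) = -475559 + (4 + 14*(-174*(-1/554))) = -475559 + (4 + 14*(87/277)) = -475559 + (4 + 1218/277) = -475559 + 2326/277 = -131727517/277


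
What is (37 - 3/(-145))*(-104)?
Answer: -558272/145 ≈ -3850.2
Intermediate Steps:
(37 - 3/(-145))*(-104) = (37 - 3*(-1/145))*(-104) = (37 + 3/145)*(-104) = (5368/145)*(-104) = -558272/145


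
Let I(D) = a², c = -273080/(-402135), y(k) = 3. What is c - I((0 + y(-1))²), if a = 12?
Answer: -11526872/80427 ≈ -143.32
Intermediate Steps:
c = 54616/80427 (c = -273080*(-1/402135) = 54616/80427 ≈ 0.67908)
I(D) = 144 (I(D) = 12² = 144)
c - I((0 + y(-1))²) = 54616/80427 - 1*144 = 54616/80427 - 144 = -11526872/80427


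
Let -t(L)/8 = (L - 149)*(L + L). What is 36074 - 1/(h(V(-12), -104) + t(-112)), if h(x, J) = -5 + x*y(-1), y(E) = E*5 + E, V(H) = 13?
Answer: 16875236831/467795 ≈ 36074.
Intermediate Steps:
t(L) = -16*L*(-149 + L) (t(L) = -8*(L - 149)*(L + L) = -8*(-149 + L)*2*L = -16*L*(-149 + L))
y(E) = 6*E (y(E) = 5*E + E = 6*E)
h(x, J) = -5 - 6*x (h(x, J) = -5 + x*(6*(-1)) = -5 + x*(-6) = -5 - 6*x)
36074 - 1/(h(V(-12), -104) + t(-112)) = 36074 - 1/((-5 - 6*13) + 16*(-112)*(149 - 1*(-112))) = 36074 - 1/((-5 - 78) + 16*(-112)*(149 + 112)) = 36074 - 1/(-83 + 16*(-112)*261) = 36074 - 1/(-83 - 467712) = 36074 - 1/(-467795) = 36074 - 1*(-1/467795) = 36074 + 1/467795 = 16875236831/467795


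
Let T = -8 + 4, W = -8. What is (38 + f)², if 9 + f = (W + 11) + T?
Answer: 784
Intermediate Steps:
T = -4
f = -10 (f = -9 + ((-8 + 11) - 4) = -9 + (3 - 4) = -9 - 1 = -10)
(38 + f)² = (38 - 10)² = 28² = 784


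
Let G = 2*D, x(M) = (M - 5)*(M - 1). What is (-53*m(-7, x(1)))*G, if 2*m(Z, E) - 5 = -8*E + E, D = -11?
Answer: 2915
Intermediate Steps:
x(M) = (-1 + M)*(-5 + M) (x(M) = (-5 + M)*(-1 + M) = (-1 + M)*(-5 + M))
G = -22 (G = 2*(-11) = -22)
m(Z, E) = 5/2 - 7*E/2 (m(Z, E) = 5/2 + (-8*E + E)/2 = 5/2 + (-7*E)/2 = 5/2 - 7*E/2)
(-53*m(-7, x(1)))*G = -53*(5/2 - 7*(5 + 1² - 6*1)/2)*(-22) = -53*(5/2 - 7*(5 + 1 - 6)/2)*(-22) = -53*(5/2 - 7/2*0)*(-22) = -53*(5/2 + 0)*(-22) = -53*5/2*(-22) = -265/2*(-22) = 2915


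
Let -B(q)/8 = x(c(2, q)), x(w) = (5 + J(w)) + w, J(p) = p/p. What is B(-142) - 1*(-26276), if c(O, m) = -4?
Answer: 26260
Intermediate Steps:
J(p) = 1
x(w) = 6 + w (x(w) = (5 + 1) + w = 6 + w)
B(q) = -16 (B(q) = -8*(6 - 4) = -8*2 = -16)
B(-142) - 1*(-26276) = -16 - 1*(-26276) = -16 + 26276 = 26260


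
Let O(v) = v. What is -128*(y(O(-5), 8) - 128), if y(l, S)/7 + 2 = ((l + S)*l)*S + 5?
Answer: 121216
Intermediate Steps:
y(l, S) = 21 + 7*S*l*(S + l) (y(l, S) = -14 + 7*(((l + S)*l)*S + 5) = -14 + 7*(((S + l)*l)*S + 5) = -14 + 7*((l*(S + l))*S + 5) = -14 + 7*(S*l*(S + l) + 5) = -14 + 7*(5 + S*l*(S + l)) = -14 + (35 + 7*S*l*(S + l)) = 21 + 7*S*l*(S + l))
-128*(y(O(-5), 8) - 128) = -128*((21 + 7*8*(-5)² + 7*(-5)*8²) - 128) = -128*((21 + 7*8*25 + 7*(-5)*64) - 128) = -128*((21 + 1400 - 2240) - 128) = -128*(-819 - 128) = -128*(-947) = 121216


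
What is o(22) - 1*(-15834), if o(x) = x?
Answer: 15856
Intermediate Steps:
o(22) - 1*(-15834) = 22 - 1*(-15834) = 22 + 15834 = 15856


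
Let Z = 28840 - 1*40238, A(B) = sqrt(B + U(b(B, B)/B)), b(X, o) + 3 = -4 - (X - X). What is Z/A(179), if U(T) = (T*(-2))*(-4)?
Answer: -11398*sqrt(5725315)/31985 ≈ -852.67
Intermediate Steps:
b(X, o) = -7 (b(X, o) = -3 + (-4 - (X - X)) = -3 + (-4 - 1*0) = -3 + (-4 + 0) = -3 - 4 = -7)
U(T) = 8*T (U(T) = -2*T*(-4) = 8*T)
A(B) = sqrt(B - 56/B) (A(B) = sqrt(B + 8*(-7/B)) = sqrt(B - 56/B))
Z = -11398 (Z = 28840 - 40238 = -11398)
Z/A(179) = -11398/sqrt(179 - 56/179) = -11398*sqrt(5725315)/31985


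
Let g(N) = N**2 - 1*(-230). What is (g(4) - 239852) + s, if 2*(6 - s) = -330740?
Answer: -74230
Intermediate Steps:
s = 165376 (s = 6 - 1/2*(-330740) = 6 + 165370 = 165376)
g(N) = 230 + N**2 (g(N) = N**2 + 230 = 230 + N**2)
(g(4) - 239852) + s = ((230 + 4**2) - 239852) + 165376 = ((230 + 16) - 239852) + 165376 = (246 - 239852) + 165376 = -239606 + 165376 = -74230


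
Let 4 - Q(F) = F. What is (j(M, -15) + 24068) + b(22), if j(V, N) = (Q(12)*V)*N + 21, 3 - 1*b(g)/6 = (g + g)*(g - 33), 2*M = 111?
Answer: 33671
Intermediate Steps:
M = 111/2 (M = (1/2)*111 = 111/2 ≈ 55.500)
b(g) = 18 - 12*g*(-33 + g) (b(g) = 18 - 6*(g + g)*(g - 33) = 18 - 6*2*g*(-33 + g) = 18 - 12*g*(-33 + g))
Q(F) = 4 - F
j(V, N) = 21 - 8*N*V (j(V, N) = ((4 - 1*12)*V)*N + 21 = ((4 - 12)*V)*N + 21 = (-8*V)*N + 21 = -8*N*V + 21 = 21 - 8*N*V)
(j(M, -15) + 24068) + b(22) = ((21 - 8*(-15)*111/2) + 24068) + (18 - 12*22**2 + 396*22) = ((21 + 6660) + 24068) + (18 - 12*484 + 8712) = (6681 + 24068) + (18 - 5808 + 8712) = 30749 + 2922 = 33671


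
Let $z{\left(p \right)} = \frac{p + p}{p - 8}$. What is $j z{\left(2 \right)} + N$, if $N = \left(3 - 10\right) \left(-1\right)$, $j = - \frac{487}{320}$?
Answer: $\frac{3847}{480} \approx 8.0146$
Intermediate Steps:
$z{\left(p \right)} = \frac{2 p}{-8 + p}$
$j = - \frac{487}{320}$ ($j = \left(-487\right) \frac{1}{320} = - \frac{487}{320} \approx -1.5219$)
$N = 7$ ($N = \left(-7\right) \left(-1\right) = 7$)
$j z{\left(2 \right)} + N = - \frac{487 \cdot 2 \cdot 2 \frac{1}{-8 + 2}}{320} + 7 = - \frac{487 \cdot 2 \cdot 2 \frac{1}{-6}}{320} + 7 = - \frac{487 \cdot 2 \cdot 2 \left(- \frac{1}{6}\right)}{320} + 7 = \left(- \frac{487}{320}\right) \left(- \frac{2}{3}\right) + 7 = \frac{487}{480} + 7 = \frac{3847}{480}$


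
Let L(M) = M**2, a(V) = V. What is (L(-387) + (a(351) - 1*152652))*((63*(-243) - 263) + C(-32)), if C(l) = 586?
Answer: 37944552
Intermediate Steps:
(L(-387) + (a(351) - 1*152652))*((63*(-243) - 263) + C(-32)) = ((-387)**2 + (351 - 1*152652))*((63*(-243) - 263) + 586) = (149769 + (351 - 152652))*((-15309 - 263) + 586) = (149769 - 152301)*(-15572 + 586) = -2532*(-14986) = 37944552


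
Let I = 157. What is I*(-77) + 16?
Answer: -12073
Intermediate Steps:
I*(-77) + 16 = 157*(-77) + 16 = -12089 + 16 = -12073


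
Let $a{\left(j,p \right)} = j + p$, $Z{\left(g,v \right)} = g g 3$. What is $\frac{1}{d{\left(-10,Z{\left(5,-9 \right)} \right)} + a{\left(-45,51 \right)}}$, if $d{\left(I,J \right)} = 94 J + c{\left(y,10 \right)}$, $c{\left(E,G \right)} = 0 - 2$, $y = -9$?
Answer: $\frac{1}{7054} \approx 0.00014176$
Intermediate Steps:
$c{\left(E,G \right)} = -2$
$Z{\left(g,v \right)} = 3 g^{2}$ ($Z{\left(g,v \right)} = g^{2} \cdot 3 = 3 g^{2}$)
$d{\left(I,J \right)} = -2 + 94 J$ ($d{\left(I,J \right)} = 94 J - 2 = -2 + 94 J$)
$\frac{1}{d{\left(-10,Z{\left(5,-9 \right)} \right)} + a{\left(-45,51 \right)}} = \frac{1}{\left(-2 + 94 \cdot 3 \cdot 5^{2}\right) + \left(-45 + 51\right)} = \frac{1}{\left(-2 + 94 \cdot 3 \cdot 25\right) + 6} = \frac{1}{\left(-2 + 94 \cdot 75\right) + 6} = \frac{1}{\left(-2 + 7050\right) + 6} = \frac{1}{7048 + 6} = \frac{1}{7054}$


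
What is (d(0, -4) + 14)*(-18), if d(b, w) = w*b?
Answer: -252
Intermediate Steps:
d(b, w) = b*w
(d(0, -4) + 14)*(-18) = (0*(-4) + 14)*(-18) = (0 + 14)*(-18) = 14*(-18) = -252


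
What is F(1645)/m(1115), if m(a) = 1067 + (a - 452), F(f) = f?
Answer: 329/346 ≈ 0.95087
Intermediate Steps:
m(a) = 615 + a (m(a) = 1067 + (-452 + a) = 615 + a)
F(1645)/m(1115) = 1645/(615 + 1115) = 1645/1730 = 1645*(1/1730) = 329/346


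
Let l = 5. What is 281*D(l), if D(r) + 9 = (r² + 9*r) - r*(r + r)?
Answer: 3091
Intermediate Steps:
D(r) = -9 - r² + 9*r (D(r) = -9 + ((r² + 9*r) - r*(r + r)) = -9 + ((r² + 9*r) - r*2*r) = -9 + ((r² + 9*r) - 2*r²) = -9 + (-r² + 9*r) = -9 - r² + 9*r)
281*D(l) = 281*(-9 - 1*5² + 9*5) = 281*(-9 - 1*25 + 45) = 281*(-9 - 25 + 45) = 281*11 = 3091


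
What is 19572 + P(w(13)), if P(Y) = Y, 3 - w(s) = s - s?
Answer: 19575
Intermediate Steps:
w(s) = 3 (w(s) = 3 - (s - s) = 3 - 1*0 = 3 + 0 = 3)
19572 + P(w(13)) = 19572 + 3 = 19575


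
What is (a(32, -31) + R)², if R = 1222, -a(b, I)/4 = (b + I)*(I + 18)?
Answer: 1623076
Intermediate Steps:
a(b, I) = -4*(18 + I)*(I + b) (a(b, I) = -4*(b + I)*(I + 18) = -4*(I + b)*(18 + I) = -4*(18 + I)*(I + b))
(a(32, -31) + R)² = ((-72*(-31) - 72*32 - 4*(-31)² - 4*(-31)*32) + 1222)² = ((2232 - 2304 - 4*961 + 3968) + 1222)² = ((2232 - 2304 - 3844 + 3968) + 1222)² = (52 + 1222)² = 1274² = 1623076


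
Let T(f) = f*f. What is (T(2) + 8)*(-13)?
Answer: -156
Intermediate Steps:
T(f) = f**2
(T(2) + 8)*(-13) = (2**2 + 8)*(-13) = (4 + 8)*(-13) = 12*(-13) = -156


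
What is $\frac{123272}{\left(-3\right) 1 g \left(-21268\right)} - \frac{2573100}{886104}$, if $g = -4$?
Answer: $- \frac{664868144}{196308957} \approx -3.3868$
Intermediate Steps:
$\frac{123272}{\left(-3\right) 1 g \left(-21268\right)} - \frac{2573100}{886104} = \frac{123272}{\left(-3\right) 1 \left(-4\right) \left(-21268\right)} - \frac{2573100}{886104} = \frac{123272}{\left(-3\right) \left(-4\right) \left(-21268\right)} - \frac{71475}{24614} = \frac{123272}{12 \left(-21268\right)} - \frac{71475}{24614} = \frac{123272}{-255216} - \frac{71475}{24614} = 123272 \left(- \frac{1}{255216}\right) - \frac{71475}{24614} = - \frac{15409}{31902} - \frac{71475}{24614} = - \frac{664868144}{196308957}$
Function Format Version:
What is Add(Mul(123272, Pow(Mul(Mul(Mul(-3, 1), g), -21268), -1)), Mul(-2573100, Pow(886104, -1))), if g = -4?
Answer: Rational(-664868144, 196308957) ≈ -3.3868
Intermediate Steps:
Add(Mul(123272, Pow(Mul(Mul(Mul(-3, 1), g), -21268), -1)), Mul(-2573100, Pow(886104, -1))) = Add(Mul(123272, Pow(Mul(Mul(Mul(-3, 1), -4), -21268), -1)), Mul(-2573100, Pow(886104, -1))) = Add(Mul(123272, Pow(Mul(Mul(-3, -4), -21268), -1)), Mul(-2573100, Rational(1, 886104))) = Add(Mul(123272, Pow(Mul(12, -21268), -1)), Rational(-71475, 24614)) = Add(Mul(123272, Pow(-255216, -1)), Rational(-71475, 24614)) = Add(Mul(123272, Rational(-1, 255216)), Rational(-71475, 24614)) = Add(Rational(-15409, 31902), Rational(-71475, 24614)) = Rational(-664868144, 196308957)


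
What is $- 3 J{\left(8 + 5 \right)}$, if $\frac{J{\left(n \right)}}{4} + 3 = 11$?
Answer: $-96$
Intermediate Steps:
$J{\left(n \right)} = 32$ ($J{\left(n \right)} = -12 + 4 \cdot 11 = -12 + 44 = 32$)
$- 3 J{\left(8 + 5 \right)} = \left(-3\right) 32 = -96$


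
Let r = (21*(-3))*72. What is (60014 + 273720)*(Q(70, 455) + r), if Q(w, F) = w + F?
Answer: -1338607074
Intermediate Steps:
Q(w, F) = F + w
r = -4536 (r = -63*72 = -4536)
(60014 + 273720)*(Q(70, 455) + r) = (60014 + 273720)*((455 + 70) - 4536) = 333734*(525 - 4536) = 333734*(-4011) = -1338607074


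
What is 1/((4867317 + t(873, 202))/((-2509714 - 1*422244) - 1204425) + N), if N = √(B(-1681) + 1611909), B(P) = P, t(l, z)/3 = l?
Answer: 5035980120372/6887609211679554749 + 17109664322689*√402557/13775218423359109498 ≈ 0.00078879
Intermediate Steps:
t(l, z) = 3*l
N = 2*√402557 (N = √(-1681 + 1611909) = √1610228 = 2*√402557 ≈ 1268.9)
1/((4867317 + t(873, 202))/((-2509714 - 1*422244) - 1204425) + N) = 1/((4867317 + 3*873)/((-2509714 - 1*422244) - 1204425) + 2*√402557) = 1/((4867317 + 2619)/((-2509714 - 422244) - 1204425) + 2*√402557) = 1/(4869936/(-2931958 - 1204425) + 2*√402557) = 1/(4869936/(-4136383) + 2*√402557) = 1/(4869936*(-1/4136383) + 2*√402557) = 1/(-4869936/4136383 + 2*√402557)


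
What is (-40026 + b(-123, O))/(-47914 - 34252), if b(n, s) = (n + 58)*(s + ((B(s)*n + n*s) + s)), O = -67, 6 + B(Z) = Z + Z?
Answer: 1686281/82166 ≈ 20.523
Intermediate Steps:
B(Z) = -6 + 2*Z (B(Z) = -6 + (Z + Z) = -6 + 2*Z)
b(n, s) = (58 + n)*(2*s + n*s + n*(-6 + 2*s)) (b(n, s) = (n + 58)*(s + (((-6 + 2*s)*n + n*s) + s)) = (58 + n)*(s + ((n*(-6 + 2*s) + n*s) + s)) = (58 + n)*(s + ((n*s + n*(-6 + 2*s)) + s)) = (58 + n)*(s + (s + n*s + n*(-6 + 2*s))) = (58 + n)*(2*s + n*s + n*(-6 + 2*s)))
(-40026 + b(-123, O))/(-47914 - 34252) = (-40026 + (-348*(-123) - 6*(-123)² + 116*(-67) + 3*(-67)*(-123)² + 176*(-123)*(-67)))/(-47914 - 34252) = (-40026 + (42804 - 6*15129 - 7772 + 3*(-67)*15129 + 1450416))/(-82166) = (-40026 + (42804 - 90774 - 7772 - 3040929 + 1450416))*(-1/82166) = (-40026 - 1646255)*(-1/82166) = -1686281*(-1/82166) = 1686281/82166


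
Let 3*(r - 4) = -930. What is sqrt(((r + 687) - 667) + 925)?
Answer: 3*sqrt(71) ≈ 25.278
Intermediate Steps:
r = -306 (r = 4 + (1/3)*(-930) = 4 - 310 = -306)
sqrt(((r + 687) - 667) + 925) = sqrt(((-306 + 687) - 667) + 925) = sqrt((381 - 667) + 925) = sqrt(-286 + 925) = sqrt(639) = 3*sqrt(71)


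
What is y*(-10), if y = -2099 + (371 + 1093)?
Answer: 6350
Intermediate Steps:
y = -635 (y = -2099 + 1464 = -635)
y*(-10) = -635*(-10) = 6350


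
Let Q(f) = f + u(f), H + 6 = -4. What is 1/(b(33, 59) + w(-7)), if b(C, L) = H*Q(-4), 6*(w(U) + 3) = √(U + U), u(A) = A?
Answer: 198/15247 - 3*I*√14/106729 ≈ 0.012986 - 0.00010517*I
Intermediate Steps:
H = -10 (H = -6 - 4 = -10)
Q(f) = 2*f (Q(f) = f + f = 2*f)
w(U) = -3 + √2*√U/6 (w(U) = -3 + √(U + U)/6 = -3 + √(2*U)/6 = -3 + (√2*√U)/6 = -3 + √2*√U/6)
b(C, L) = 80 (b(C, L) = -20*(-4) = -10*(-8) = 80)
1/(b(33, 59) + w(-7)) = 1/(80 + (-3 + √2*√(-7)/6)) = 1/(80 + (-3 + √2*(I*√7)/6)) = 1/(80 + (-3 + I*√14/6)) = 1/(77 + I*√14/6)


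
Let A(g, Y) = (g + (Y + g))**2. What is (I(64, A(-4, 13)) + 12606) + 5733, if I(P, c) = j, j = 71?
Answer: 18410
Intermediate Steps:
A(g, Y) = (Y + 2*g)**2
I(P, c) = 71
(I(64, A(-4, 13)) + 12606) + 5733 = (71 + 12606) + 5733 = 12677 + 5733 = 18410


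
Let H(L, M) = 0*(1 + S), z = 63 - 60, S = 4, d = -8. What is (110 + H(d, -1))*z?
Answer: 330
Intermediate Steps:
z = 3
H(L, M) = 0 (H(L, M) = 0*(1 + 4) = 0*5 = 0)
(110 + H(d, -1))*z = (110 + 0)*3 = 110*3 = 330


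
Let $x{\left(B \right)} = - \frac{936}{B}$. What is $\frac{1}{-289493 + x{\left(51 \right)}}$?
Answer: $- \frac{17}{4921693} \approx -3.4541 \cdot 10^{-6}$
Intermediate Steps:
$\frac{1}{-289493 + x{\left(51 \right)}} = \frac{1}{-289493 - \frac{936}{51}} = \frac{1}{-289493 - \frac{312}{17}} = \frac{1}{- \frac{4921693}{17}} = - \frac{17}{4921693}$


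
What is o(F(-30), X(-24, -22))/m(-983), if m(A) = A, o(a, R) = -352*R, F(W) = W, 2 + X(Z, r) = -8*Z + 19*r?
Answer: -80256/983 ≈ -81.644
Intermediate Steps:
X(Z, r) = -2 - 8*Z + 19*r (X(Z, r) = -2 + (-8*Z + 19*r) = -2 - 8*Z + 19*r)
o(F(-30), X(-24, -22))/m(-983) = -352*(-2 - 8*(-24) + 19*(-22))/(-983) = -352*(-2 + 192 - 418)*(-1/983) = -352*(-228)*(-1/983) = 80256*(-1/983) = -80256/983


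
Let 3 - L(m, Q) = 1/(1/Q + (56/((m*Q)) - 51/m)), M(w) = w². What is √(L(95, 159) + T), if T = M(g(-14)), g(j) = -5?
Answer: √1893438982/7958 ≈ 5.4679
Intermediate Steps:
L(m, Q) = 3 - 1/(1/Q - 51/m + 56/(Q*m)) (L(m, Q) = 3 - 1/(1/Q + (56/((m*Q)) - 51/m)) = 3 - 1/(1/Q + (56/((Q*m)) - 51/m)) = 3 - 1/(1/Q + (56*(1/(Q*m)) - 51/m)) = 3 - 1/(1/Q + (56/(Q*m) - 51/m)) = 3 - 1/(1/Q + (-51/m + 56/(Q*m))) = 3 - 1/(1/Q - 51/m + 56/(Q*m)))
T = 25 (T = (-5)² = 25)
√(L(95, 159) + T) = √((168 - 153*159 + 3*95 - 1*159*95)/(56 + 95 - 51*159) + 25) = √((168 - 24327 + 285 - 15105)/(56 + 95 - 8109) + 25) = √(-38979/(-7958) + 25) = √(-1/7958*(-38979) + 25) = √(38979/7958 + 25) = √(237929/7958) = √1893438982/7958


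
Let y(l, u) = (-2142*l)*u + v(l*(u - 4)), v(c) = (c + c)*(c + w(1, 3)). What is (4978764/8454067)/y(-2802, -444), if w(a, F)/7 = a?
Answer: 59271/316915680579991940 ≈ 1.8702e-13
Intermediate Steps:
w(a, F) = 7*a
v(c) = 2*c*(7 + c) (v(c) = (c + c)*(c + 7*1) = (2*c)*(c + 7) = (2*c)*(7 + c) = 2*c*(7 + c))
y(l, u) = -2142*l*u + 2*l*(-4 + u)*(7 + l*(-4 + u)) (y(l, u) = (-2142*l)*u + 2*(l*(u - 4))*(7 + l*(u - 4)) = -2142*l*u + 2*(l*(-4 + u))*(7 + l*(-4 + u)) = -2142*l*u + 2*l*(-4 + u)*(7 + l*(-4 + u)))
(4978764/8454067)/y(-2802, -444) = (4978764/8454067)/((2*(-2802)*(-1071*(-444) + (-4 - 444)*(7 - 2802*(-4 - 444))))) = (4978764*(1/8454067))/((2*(-2802)*(475524 - 448*(7 - 2802*(-448))))) = 4978764/(8454067*((2*(-2802)*(475524 - 448*(7 + 1255296))))) = 4978764/(8454067*((2*(-2802)*(475524 - 448*1255303)))) = 4978764/(8454067*((2*(-2802)*(475524 - 562375744)))) = 4978764/(8454067*((2*(-2802)*(-561900220)))) = (4978764/8454067)/3148888832880 = (4978764/8454067)*(1/3148888832880) = 59271/316915680579991940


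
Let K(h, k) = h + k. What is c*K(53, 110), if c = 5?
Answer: 815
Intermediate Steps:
c*K(53, 110) = 5*(53 + 110) = 5*163 = 815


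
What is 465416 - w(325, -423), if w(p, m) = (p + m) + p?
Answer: 465189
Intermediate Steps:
w(p, m) = m + 2*p (w(p, m) = (m + p) + p = m + 2*p)
465416 - w(325, -423) = 465416 - (-423 + 2*325) = 465416 - (-423 + 650) = 465416 - 1*227 = 465416 - 227 = 465189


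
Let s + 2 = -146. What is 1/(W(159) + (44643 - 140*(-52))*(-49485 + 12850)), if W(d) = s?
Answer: -1/1902199253 ≈ -5.2571e-10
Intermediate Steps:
s = -148 (s = -2 - 146 = -148)
W(d) = -148
1/(W(159) + (44643 - 140*(-52))*(-49485 + 12850)) = 1/(-148 + (44643 - 140*(-52))*(-49485 + 12850)) = 1/(-148 + (44643 + 7280)*(-36635)) = 1/(-148 + 51923*(-36635)) = 1/(-148 - 1902199105) = 1/(-1902199253) = -1/1902199253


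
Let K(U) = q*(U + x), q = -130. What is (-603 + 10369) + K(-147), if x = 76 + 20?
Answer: 16396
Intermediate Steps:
x = 96
K(U) = -12480 - 130*U (K(U) = -130*(U + 96) = -130*(96 + U) = -12480 - 130*U)
(-603 + 10369) + K(-147) = (-603 + 10369) + (-12480 - 130*(-147)) = 9766 + (-12480 + 19110) = 9766 + 6630 = 16396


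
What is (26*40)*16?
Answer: 16640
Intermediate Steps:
(26*40)*16 = 1040*16 = 16640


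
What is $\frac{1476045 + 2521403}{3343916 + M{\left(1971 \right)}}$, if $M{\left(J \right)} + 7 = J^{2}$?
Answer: $\frac{1998724}{3614375} \approx 0.55299$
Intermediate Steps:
$M{\left(J \right)} = -7 + J^{2}$
$\frac{1476045 + 2521403}{3343916 + M{\left(1971 \right)}} = \frac{1476045 + 2521403}{3343916 - \left(7 - 1971^{2}\right)} = \frac{3997448}{3343916 + \left(-7 + 3884841\right)} = \frac{3997448}{3343916 + 3884834} = \frac{3997448}{7228750} = 3997448 \cdot \frac{1}{7228750} = \frac{1998724}{3614375}$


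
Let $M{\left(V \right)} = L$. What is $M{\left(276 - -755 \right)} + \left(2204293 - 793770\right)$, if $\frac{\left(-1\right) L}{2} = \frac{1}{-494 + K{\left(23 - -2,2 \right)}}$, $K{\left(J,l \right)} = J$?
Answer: $\frac{661535289}{469} \approx 1.4105 \cdot 10^{6}$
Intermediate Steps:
$L = \frac{2}{469}$ ($L = - \frac{2}{-494 + \left(23 - -2\right)} = - \frac{2}{-494 + \left(23 + 2\right)} = - \frac{2}{-494 + 25} = - \frac{2}{-469} = \left(-2\right) \left(- \frac{1}{469}\right) = \frac{2}{469} \approx 0.0042644$)
$M{\left(V \right)} = \frac{2}{469}$
$M{\left(276 - -755 \right)} + \left(2204293 - 793770\right) = \frac{2}{469} + \left(2204293 - 793770\right) = \frac{2}{469} + 1410523 = \frac{661535289}{469}$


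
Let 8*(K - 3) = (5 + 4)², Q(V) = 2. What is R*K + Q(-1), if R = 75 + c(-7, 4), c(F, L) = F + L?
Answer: 947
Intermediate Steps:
K = 105/8 (K = 3 + (5 + 4)²/8 = 3 + (⅛)*9² = 3 + (⅛)*81 = 3 + 81/8 = 105/8 ≈ 13.125)
R = 72 (R = 75 + (-7 + 4) = 75 - 3 = 72)
R*K + Q(-1) = 72*(105/8) + 2 = 945 + 2 = 947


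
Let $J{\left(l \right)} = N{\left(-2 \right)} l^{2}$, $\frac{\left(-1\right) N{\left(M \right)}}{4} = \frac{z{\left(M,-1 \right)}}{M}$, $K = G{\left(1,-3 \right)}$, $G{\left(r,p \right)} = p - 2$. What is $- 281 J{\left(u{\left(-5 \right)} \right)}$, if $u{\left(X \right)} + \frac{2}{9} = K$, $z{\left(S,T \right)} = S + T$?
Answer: $\frac{1241458}{27} \approx 45980.0$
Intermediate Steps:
$G{\left(r,p \right)} = -2 + p$
$K = -5$ ($K = -2 - 3 = -5$)
$N{\left(M \right)} = - \frac{4 \left(-1 + M\right)}{M}$ ($N{\left(M \right)} = - 4 \frac{M - 1}{M} = - 4 \frac{-1 + M}{M} = - \frac{4 \left(-1 + M\right)}{M}$)
$u{\left(X \right)} = - \frac{47}{9}$ ($u{\left(X \right)} = - \frac{2}{9} - 5 = - \frac{47}{9}$)
$J{\left(l \right)} = - 6 l^{2}$ ($J{\left(l \right)} = \left(-4 + \frac{4}{-2}\right) l^{2} = \left(-4 + 4 \left(- \frac{1}{2}\right)\right) l^{2} = \left(-4 - 2\right) l^{2} = - 6 l^{2}$)
$- 281 J{\left(u{\left(-5 \right)} \right)} = - 281 \left(- 6 \left(- \frac{47}{9}\right)^{2}\right) = - 281 \left(\left(-6\right) \frac{2209}{81}\right) = \left(-281\right) \left(- \frac{4418}{27}\right) = \frac{1241458}{27}$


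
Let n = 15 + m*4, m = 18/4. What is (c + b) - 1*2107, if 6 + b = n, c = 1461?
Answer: -619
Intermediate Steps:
m = 9/2 (m = 18*(¼) = 9/2 ≈ 4.5000)
n = 33 (n = 15 + (9/2)*4 = 15 + 18 = 33)
b = 27 (b = -6 + 33 = 27)
(c + b) - 1*2107 = (1461 + 27) - 1*2107 = 1488 - 2107 = -619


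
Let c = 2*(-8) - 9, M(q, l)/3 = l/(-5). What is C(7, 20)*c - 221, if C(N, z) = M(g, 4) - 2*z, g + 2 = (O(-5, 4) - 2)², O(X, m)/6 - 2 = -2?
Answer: 839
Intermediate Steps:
O(X, m) = 0 (O(X, m) = 12 + 6*(-2) = 12 - 12 = 0)
g = 2 (g = -2 + (0 - 2)² = -2 + (-2)² = -2 + 4 = 2)
M(q, l) = -3*l/5 (M(q, l) = 3*(l/(-5)) = 3*(l*(-⅕)) = 3*(-l/5) = -3*l/5)
c = -25 (c = -16 - 9 = -25)
C(N, z) = -12/5 - 2*z (C(N, z) = -⅗*4 - 2*z = -12/5 - 2*z)
C(7, 20)*c - 221 = (-12/5 - 2*20)*(-25) - 221 = (-12/5 - 40)*(-25) - 221 = -212/5*(-25) - 221 = 1060 - 221 = 839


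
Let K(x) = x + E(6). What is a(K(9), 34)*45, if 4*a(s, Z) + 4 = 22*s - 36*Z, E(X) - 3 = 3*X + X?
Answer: -4905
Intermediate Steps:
E(X) = 3 + 4*X (E(X) = 3 + (3*X + X) = 3 + 4*X)
K(x) = 27 + x (K(x) = x + (3 + 4*6) = x + (3 + 24) = x + 27 = 27 + x)
a(s, Z) = -1 - 9*Z + 11*s/2 (a(s, Z) = -1 + (22*s - 36*Z)/4 = -1 + (-36*Z + 22*s)/4 = -1 + (-9*Z + 11*s/2) = -1 - 9*Z + 11*s/2)
a(K(9), 34)*45 = (-1 - 9*34 + 11*(27 + 9)/2)*45 = (-1 - 306 + (11/2)*36)*45 = (-1 - 306 + 198)*45 = -109*45 = -4905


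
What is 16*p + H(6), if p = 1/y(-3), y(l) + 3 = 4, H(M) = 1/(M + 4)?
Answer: 161/10 ≈ 16.100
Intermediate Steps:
H(M) = 1/(4 + M)
y(l) = 1 (y(l) = -3 + 4 = 1)
p = 1 (p = 1/1 = 1)
16*p + H(6) = 16*1 + 1/(4 + 6) = 16 + 1/10 = 161/10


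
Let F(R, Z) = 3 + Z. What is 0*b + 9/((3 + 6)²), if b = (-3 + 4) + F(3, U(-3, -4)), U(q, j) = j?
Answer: ⅑ ≈ 0.11111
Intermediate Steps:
b = 0 (b = (-3 + 4) + (3 - 4) = 1 - 1 = 0)
0*b + 9/((3 + 6)²) = 0*0 + 9/((3 + 6)²) = 0 + 9/(9²) = 0 + 9/81 = 0 + 9*(1/81) = 0 + ⅑ = ⅑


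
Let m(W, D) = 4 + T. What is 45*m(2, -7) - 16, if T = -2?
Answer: 74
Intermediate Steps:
m(W, D) = 2 (m(W, D) = 4 - 2 = 2)
45*m(2, -7) - 16 = 45*2 - 16 = 90 - 16 = 74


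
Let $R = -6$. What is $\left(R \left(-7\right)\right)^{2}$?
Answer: $1764$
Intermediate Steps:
$\left(R \left(-7\right)\right)^{2} = \left(\left(-6\right) \left(-7\right)\right)^{2} = 42^{2} = 1764$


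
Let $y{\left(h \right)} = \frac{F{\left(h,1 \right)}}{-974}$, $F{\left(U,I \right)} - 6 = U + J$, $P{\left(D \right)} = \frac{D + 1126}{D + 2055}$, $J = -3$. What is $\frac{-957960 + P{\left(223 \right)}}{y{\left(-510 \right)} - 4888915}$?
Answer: $\frac{1062746755597}{5423693278717} \approx 0.19595$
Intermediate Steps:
$P{\left(D \right)} = \frac{1126 + D}{2055 + D}$
$F{\left(U,I \right)} = 3 + U$ ($F{\left(U,I \right)} = 6 + \left(U - 3\right) = 6 + \left(-3 + U\right) = 3 + U$)
$y{\left(h \right)} = - \frac{3}{974} - \frac{h}{974}$ ($y{\left(h \right)} = \frac{3 + h}{-974} = \left(3 + h\right) \left(- \frac{1}{974}\right) = - \frac{3}{974} - \frac{h}{974}$)
$\frac{-957960 + P{\left(223 \right)}}{y{\left(-510 \right)} - 4888915} = \frac{-957960 + \frac{1126 + 223}{2055 + 223}}{\left(- \frac{3}{974} - - \frac{255}{487}\right) - 4888915} = \frac{-957960 + \frac{1}{2278} \cdot 1349}{\left(- \frac{3}{974} + \frac{255}{487}\right) - 4888915} = \frac{-957960 + \frac{1}{2278} \cdot 1349}{\frac{507}{974} - 4888915} = \frac{-957960 + \frac{1349}{2278}}{- \frac{4761802703}{974}} = \left(- \frac{2182231531}{2278}\right) \left(- \frac{974}{4761802703}\right) = \frac{1062746755597}{5423693278717}$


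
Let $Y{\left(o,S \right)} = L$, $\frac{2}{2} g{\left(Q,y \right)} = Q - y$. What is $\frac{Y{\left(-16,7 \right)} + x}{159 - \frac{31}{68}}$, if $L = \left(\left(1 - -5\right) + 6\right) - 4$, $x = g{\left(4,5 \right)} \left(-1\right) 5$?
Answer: $\frac{884}{10781} \approx 0.081996$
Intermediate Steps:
$g{\left(Q,y \right)} = Q - y$
$x = 5$ ($x = \left(4 - 5\right) \left(-1\right) 5 = \left(-1\right) \left(-1\right) 5 = 1 \cdot 5 = 5$)
$L = 8$ ($L = \left(\left(1 + 5\right) + 6\right) - 4 = \left(6 + 6\right) - 4 = 12 - 4 = 8$)
$Y{\left(o,S \right)} = 8$
$\frac{Y{\left(-16,7 \right)} + x}{159 - \frac{31}{68}} = \frac{8 + 5}{159 - \frac{31}{68}} = \frac{13}{159 - \frac{31}{68}} = \frac{13}{\frac{10781}{68}} = 13 \cdot \frac{68}{10781} = \frac{884}{10781}$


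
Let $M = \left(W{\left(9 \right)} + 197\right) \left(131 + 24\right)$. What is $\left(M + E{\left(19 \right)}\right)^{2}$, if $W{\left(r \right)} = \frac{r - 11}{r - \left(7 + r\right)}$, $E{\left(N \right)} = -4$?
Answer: $\frac{45807556729}{49} \approx 9.3485 \cdot 10^{8}$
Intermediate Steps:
$W{\left(r \right)} = \frac{11}{7} - \frac{r}{7}$ ($W{\left(r \right)} = \frac{-11 + r}{-7} = \left(-11 + r\right) \left(- \frac{1}{7}\right) = \frac{11}{7} - \frac{r}{7}$)
$M = \frac{214055}{7}$ ($M = \left(\left(\frac{11}{7} - \frac{9}{7}\right) + 197\right) \left(131 + 24\right) = \left(\left(\frac{11}{7} - \frac{9}{7}\right) + 197\right) 155 = \left(\frac{2}{7} + 197\right) 155 = \frac{1381}{7} \cdot 155 = \frac{214055}{7} \approx 30579.0$)
$\left(M + E{\left(19 \right)}\right)^{2} = \left(\frac{214055}{7} - 4\right)^{2} = \left(\frac{214027}{7}\right)^{2} = \frac{45807556729}{49}$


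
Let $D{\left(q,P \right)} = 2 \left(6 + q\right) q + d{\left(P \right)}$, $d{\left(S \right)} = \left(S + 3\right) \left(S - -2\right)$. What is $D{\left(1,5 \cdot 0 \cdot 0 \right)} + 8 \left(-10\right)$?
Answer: $-60$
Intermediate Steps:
$d{\left(S \right)} = \left(2 + S\right) \left(3 + S\right)$ ($d{\left(S \right)} = \left(3 + S\right) \left(S + \left(-3 + 5\right)\right) = \left(3 + S\right) \left(S + 2\right) = \left(3 + S\right) \left(2 + S\right) = \left(2 + S\right) \left(3 + S\right)$)
$D{\left(q,P \right)} = 6 + P^{2} + 5 P + q \left(12 + 2 q\right)$ ($D{\left(q,P \right)} = 2 \left(6 + q\right) q + \left(6 + P^{2} + 5 P\right) = \left(12 + 2 q\right) q + \left(6 + P^{2} + 5 P\right) = q \left(12 + 2 q\right) + \left(6 + P^{2} + 5 P\right) = 6 + P^{2} + 5 P + q \left(12 + 2 q\right)$)
$D{\left(1,5 \cdot 0 \cdot 0 \right)} + 8 \left(-10\right) = \left(6 + \left(5 \cdot 0 \cdot 0\right)^{2} + 2 \cdot 1^{2} + 5 \cdot 5 \cdot 0 \cdot 0 + 12 \cdot 1\right) + 8 \left(-10\right) = \left(6 + \left(0 \cdot 0\right)^{2} + 2 \cdot 1 + 5 \cdot 0 \cdot 0 + 12\right) - 80 = \left(6 + 0^{2} + 2 + 5 \cdot 0 + 12\right) - 80 = \left(6 + 0 + 2 + 0 + 12\right) - 80 = 20 - 80 = -60$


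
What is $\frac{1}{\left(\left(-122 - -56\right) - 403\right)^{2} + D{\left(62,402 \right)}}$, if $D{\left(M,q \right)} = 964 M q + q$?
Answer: $\frac{1}{24247099} \approx 4.1242 \cdot 10^{-8}$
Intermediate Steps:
$D{\left(M,q \right)} = q + 964 M q$ ($D{\left(M,q \right)} = 964 M q + q = q + 964 M q$)
$\frac{1}{\left(\left(-122 - -56\right) - 403\right)^{2} + D{\left(62,402 \right)}} = \frac{1}{\left(\left(-122 - -56\right) - 403\right)^{2} + 402 \left(1 + 964 \cdot 62\right)} = \frac{1}{\left(\left(-122 + 56\right) - 403\right)^{2} + 402 \left(1 + 59768\right)} = \frac{1}{\left(-66 - 403\right)^{2} + 402 \cdot 59769} = \frac{1}{\left(-469\right)^{2} + 24027138} = \frac{1}{219961 + 24027138} = \frac{1}{24247099}$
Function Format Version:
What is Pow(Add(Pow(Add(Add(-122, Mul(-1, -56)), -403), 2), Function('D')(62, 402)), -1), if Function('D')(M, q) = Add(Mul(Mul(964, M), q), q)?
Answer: Rational(1, 24247099) ≈ 4.1242e-8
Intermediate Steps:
Function('D')(M, q) = Add(q, Mul(964, M, q)) (Function('D')(M, q) = Add(Mul(964, M, q), q) = Add(q, Mul(964, M, q)))
Pow(Add(Pow(Add(Add(-122, Mul(-1, -56)), -403), 2), Function('D')(62, 402)), -1) = Pow(Add(Pow(Add(Add(-122, Mul(-1, -56)), -403), 2), Mul(402, Add(1, Mul(964, 62)))), -1) = Pow(Add(Pow(Add(Add(-122, 56), -403), 2), Mul(402, Add(1, 59768))), -1) = Pow(Add(Pow(Add(-66, -403), 2), Mul(402, 59769)), -1) = Pow(Add(Pow(-469, 2), 24027138), -1) = Pow(Add(219961, 24027138), -1) = Pow(24247099, -1) = Rational(1, 24247099)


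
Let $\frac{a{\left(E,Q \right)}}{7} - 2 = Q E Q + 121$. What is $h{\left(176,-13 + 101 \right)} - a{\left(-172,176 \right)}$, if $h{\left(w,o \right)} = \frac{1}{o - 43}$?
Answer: $\frac{1678240936}{45} \approx 3.7294 \cdot 10^{7}$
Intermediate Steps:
$h{\left(w,o \right)} = \frac{1}{-43 + o}$
$a{\left(E,Q \right)} = 861 + 7 E Q^{2}$ ($a{\left(E,Q \right)} = 14 + 7 \left(Q E Q + 121\right) = 14 + 7 \left(E Q Q + 121\right) = 14 + 7 \left(E Q^{2} + 121\right) = 14 + 7 \left(121 + E Q^{2}\right) = 14 + \left(847 + 7 E Q^{2}\right) = 861 + 7 E Q^{2}$)
$h{\left(176,-13 + 101 \right)} - a{\left(-172,176 \right)} = \frac{1}{-43 + \left(-13 + 101\right)} - \left(861 + 7 \left(-172\right) 176^{2}\right) = \frac{1}{-43 + 88} - \left(861 + 7 \left(-172\right) 30976\right) = \frac{1}{45} - \left(861 - 37295104\right) = \frac{1}{45} - -37294243 = \frac{1}{45} + 37294243 = \frac{1678240936}{45}$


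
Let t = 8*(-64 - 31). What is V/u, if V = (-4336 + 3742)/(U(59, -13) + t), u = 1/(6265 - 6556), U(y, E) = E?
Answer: -172854/773 ≈ -223.61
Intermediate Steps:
t = -760 (t = 8*(-95) = -760)
u = -1/291 (u = 1/(-291) = -1/291 ≈ -0.0034364)
V = 594/773 (V = (-4336 + 3742)/(-13 - 760) = -594/(-773) = -594*(-1/773) = 594/773 ≈ 0.76843)
V/u = 594/(773*(-1/291)) = (594/773)*(-291) = -172854/773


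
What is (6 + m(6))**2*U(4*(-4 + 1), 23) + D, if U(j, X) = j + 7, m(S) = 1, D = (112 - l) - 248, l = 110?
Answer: -491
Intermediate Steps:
D = -246 (D = (112 - 1*110) - 248 = (112 - 110) - 248 = 2 - 248 = -246)
U(j, X) = 7 + j
(6 + m(6))**2*U(4*(-4 + 1), 23) + D = (6 + 1)**2*(7 + 4*(-4 + 1)) - 246 = 7**2*(7 + 4*(-3)) - 246 = 49*(7 - 12) - 246 = 49*(-5) - 246 = -245 - 246 = -491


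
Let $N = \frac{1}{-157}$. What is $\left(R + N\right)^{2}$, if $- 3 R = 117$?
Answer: $\frac{37503376}{24649} \approx 1521.5$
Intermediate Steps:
$N = - \frac{1}{157} \approx -0.0063694$
$R = -39$ ($R = \left(- \frac{1}{3}\right) 117 = -39$)
$\left(R + N\right)^{2} = \left(-39 - \frac{1}{157}\right)^{2} = \left(- \frac{6124}{157}\right)^{2} = \frac{37503376}{24649}$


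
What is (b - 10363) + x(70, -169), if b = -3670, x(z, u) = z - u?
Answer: -13794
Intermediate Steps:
(b - 10363) + x(70, -169) = (-3670 - 10363) + (70 - 1*(-169)) = -14033 + (70 + 169) = -14033 + 239 = -13794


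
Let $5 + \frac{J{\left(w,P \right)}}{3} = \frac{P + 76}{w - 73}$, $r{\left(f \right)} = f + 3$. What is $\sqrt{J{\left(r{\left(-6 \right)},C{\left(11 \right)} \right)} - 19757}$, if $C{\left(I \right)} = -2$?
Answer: $\frac{i \sqrt{28554986}}{38} \approx 140.62 i$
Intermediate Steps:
$r{\left(f \right)} = 3 + f$
$J{\left(w,P \right)} = -15 + \frac{3 \left(76 + P\right)}{-73 + w}$ ($J{\left(w,P \right)} = -15 + 3 \frac{P + 76}{w - 73} = -15 + 3 \frac{76 + P}{-73 + w} = -15 + \frac{3 \left(76 + P\right)}{-73 + w}$)
$\sqrt{J{\left(r{\left(-6 \right)},C{\left(11 \right)} \right)} - 19757} = \sqrt{\frac{3 \left(441 - 2 - 5 \left(3 - 6\right)\right)}{-73 + \left(3 - 6\right)} - 19757} = \sqrt{\frac{3 \left(441 - 2 - -15\right)}{-73 - 3} - 19757} = \sqrt{\frac{3 \left(441 - 2 + 15\right)}{-76} - 19757} = \sqrt{3 \left(- \frac{1}{76}\right) 454 - 19757} = \sqrt{- \frac{681}{38} - 19757} = \sqrt{- \frac{751447}{38}} = \frac{i \sqrt{28554986}}{38}$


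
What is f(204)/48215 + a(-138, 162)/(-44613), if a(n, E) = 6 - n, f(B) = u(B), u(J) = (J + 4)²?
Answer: 213688208/239001755 ≈ 0.89409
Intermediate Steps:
u(J) = (4 + J)²
f(B) = (4 + B)²
f(204)/48215 + a(-138, 162)/(-44613) = (4 + 204)²/48215 + (6 - 1*(-138))/(-44613) = 208²*(1/48215) + (6 + 138)*(-1/44613) = 43264*(1/48215) + 144*(-1/44613) = 43264/48215 - 16/4957 = 213688208/239001755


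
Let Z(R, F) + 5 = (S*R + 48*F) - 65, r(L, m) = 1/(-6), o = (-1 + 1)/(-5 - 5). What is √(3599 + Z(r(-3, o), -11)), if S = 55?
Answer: √107706/6 ≈ 54.698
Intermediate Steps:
o = 0 (o = 0/(-10) = 0*(-⅒) = 0)
r(L, m) = -⅙
Z(R, F) = -70 + 48*F + 55*R (Z(R, F) = -5 + ((55*R + 48*F) - 65) = -5 + ((48*F + 55*R) - 65) = -5 + (-65 + 48*F + 55*R) = -70 + 48*F + 55*R)
√(3599 + Z(r(-3, o), -11)) = √(3599 + (-70 + 48*(-11) + 55*(-⅙))) = √(3599 + (-70 - 528 - 55/6)) = √(3599 - 3643/6) = √(17951/6) = √107706/6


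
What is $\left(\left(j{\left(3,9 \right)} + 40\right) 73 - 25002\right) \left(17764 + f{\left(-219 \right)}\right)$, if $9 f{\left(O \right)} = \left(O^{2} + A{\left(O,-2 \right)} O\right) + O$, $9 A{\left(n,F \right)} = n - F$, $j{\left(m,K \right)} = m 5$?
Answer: $- \frac{13404291965}{27} \approx -4.9646 \cdot 10^{8}$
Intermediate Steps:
$j{\left(m,K \right)} = 5 m$
$A{\left(n,F \right)} = - \frac{F}{9} + \frac{n}{9}$ ($A{\left(n,F \right)} = \frac{n - F}{9} = - \frac{F}{9} + \frac{n}{9}$)
$f{\left(O \right)} = \frac{O}{9} + \frac{O^{2}}{9} + \frac{O \left(\frac{2}{9} + \frac{O}{9}\right)}{9}$ ($f{\left(O \right)} = \frac{\left(O^{2} + \left(\left(- \frac{1}{9}\right) \left(-2\right) + \frac{O}{9}\right) O\right) + O}{9} = \frac{\left(O^{2} + \left(\frac{2}{9} + \frac{O}{9}\right) O\right) + O}{9} = \frac{\left(O^{2} + O \left(\frac{2}{9} + \frac{O}{9}\right)\right) + O}{9} = \frac{O + O^{2} + O \left(\frac{2}{9} + \frac{O}{9}\right)}{9} = \frac{O}{9} + \frac{O^{2}}{9} + \frac{O \left(\frac{2}{9} + \frac{O}{9}\right)}{9}$)
$\left(\left(j{\left(3,9 \right)} + 40\right) 73 - 25002\right) \left(17764 + f{\left(-219 \right)}\right) = \left(\left(5 \cdot 3 + 40\right) 73 - 25002\right) \left(17764 + \frac{1}{81} \left(-219\right) \left(11 + 10 \left(-219\right)\right)\right) = \left(\left(15 + 40\right) 73 - 25002\right) \left(17764 + \frac{1}{81} \left(-219\right) \left(11 - 2190\right)\right) = \left(55 \cdot 73 - 25002\right) \left(17764 + \frac{1}{81} \left(-219\right) \left(-2179\right)\right) = \left(4015 - 25002\right) \left(17764 + \frac{159067}{27}\right) = \left(-20987\right) \frac{638695}{27} = - \frac{13404291965}{27}$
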